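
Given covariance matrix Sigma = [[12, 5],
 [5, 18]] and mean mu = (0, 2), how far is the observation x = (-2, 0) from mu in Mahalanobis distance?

Step 1 — centre the observation: (x - mu) = (-2, -2).

Step 2 — invert Sigma. det(Sigma) = 12·18 - (5)² = 191.
  Sigma^{-1} = (1/det) · [[d, -b], [-b, a]] = [[0.0942, -0.0262],
 [-0.0262, 0.0628]].

Step 3 — form the quadratic (x - mu)^T · Sigma^{-1} · (x - mu):
  Sigma^{-1} · (x - mu) = (-0.1361, -0.0733).
  (x - mu)^T · [Sigma^{-1} · (x - mu)] = (-2)·(-0.1361) + (-2)·(-0.0733) = 0.4188.

Step 4 — take square root: d = √(0.4188) ≈ 0.6472.

d(x, mu) = √(0.4188) ≈ 0.6472


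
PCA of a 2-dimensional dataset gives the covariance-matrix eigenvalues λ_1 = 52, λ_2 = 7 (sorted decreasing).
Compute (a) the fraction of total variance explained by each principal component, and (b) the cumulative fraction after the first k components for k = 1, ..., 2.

Step 1 — total variance = trace(Sigma) = Σ λ_i = 52 + 7 = 59.

Step 2 — fraction explained by component i = λ_i / Σ λ:
  PC1: 52/59 = 0.8814
  PC2: 7/59 = 0.1186

Step 3 — cumulative fraction after k components = (λ_1 + ... + λ_k) / Σ λ:
  k = 1: 52/59 = 0.8814
  k = 2: (52 + 7)/59 = 59/59 = 1

Summary (fraction, with percent):

explained: PC1 0.8814 (88.14%), PC2 0.1186 (11.86%);  cumulative: 0.8814, 1


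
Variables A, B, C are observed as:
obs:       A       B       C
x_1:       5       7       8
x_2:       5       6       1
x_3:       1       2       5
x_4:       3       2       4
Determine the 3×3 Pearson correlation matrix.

Step 1 — column means:
  mean(A) = (5 + 5 + 1 + 3) / 4 = 14/4 = 3.5
  mean(B) = (7 + 6 + 2 + 2) / 4 = 17/4 = 4.25
  mean(C) = (8 + 1 + 5 + 4) / 4 = 18/4 = 4.5

Step 2 — sample variances and covariances s[i,j] = (1/(n-1)) · Σ_k (x_{k,i} - mean_i) · (x_{k,j} - mean_j), with n-1 = 3:
  s[A,A] = ((1.5)·(1.5) + (1.5)·(1.5) + (-2.5)·(-2.5) + (-0.5)·(-0.5)) / 3 = 11/3 = 3.6667
  s[A,B] = ((1.5)·(2.75) + (1.5)·(1.75) + (-2.5)·(-2.25) + (-0.5)·(-2.25)) / 3 = 13.5/3 = 4.5
  s[A,C] = ((1.5)·(3.5) + (1.5)·(-3.5) + (-2.5)·(0.5) + (-0.5)·(-0.5)) / 3 = -1/3 = -0.3333
  s[B,B] = ((2.75)·(2.75) + (1.75)·(1.75) + (-2.25)·(-2.25) + (-2.25)·(-2.25)) / 3 = 20.75/3 = 6.9167
  s[B,C] = ((2.75)·(3.5) + (1.75)·(-3.5) + (-2.25)·(0.5) + (-2.25)·(-0.5)) / 3 = 3.5/3 = 1.1667
  s[C,C] = ((3.5)·(3.5) + (-3.5)·(-3.5) + (0.5)·(0.5) + (-0.5)·(-0.5)) / 3 = 25/3 = 8.3333
  Sample standard deviations s_i = √(s[i,i]):
  s(A) = √(3.6667) = 1.9149
  s(B) = √(6.9167) = 2.63
  s(C) = √(8.3333) = 2.8868

Step 3 — r_{ij} = s_{ij} / (s_i · s_j):
  r[A,A] = 1 (diagonal).
  r[A,B] = 4.5 / (1.9149 · 2.63) = 4.5 / 5.036 = 0.8936
  r[A,C] = -0.3333 / (1.9149 · 2.8868) = -0.3333 / 5.5277 = -0.0603
  r[B,B] = 1 (diagonal).
  r[B,C] = 1.1667 / (2.63 · 2.8868) = 1.1667 / 7.592 = 0.1537
  r[C,C] = 1 (diagonal).

R is symmetric with unit diagonal. Assembling:

R = [[1, 0.8936, -0.0603],
 [0.8936, 1, 0.1537],
 [-0.0603, 0.1537, 1]]


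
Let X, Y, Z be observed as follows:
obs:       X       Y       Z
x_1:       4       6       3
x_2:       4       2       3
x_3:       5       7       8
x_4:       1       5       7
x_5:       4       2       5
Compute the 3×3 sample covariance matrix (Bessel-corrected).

Step 1 — column means:
  mean(X) = (4 + 4 + 5 + 1 + 4) / 5 = 18/5 = 3.6
  mean(Y) = (6 + 2 + 7 + 5 + 2) / 5 = 22/5 = 4.4
  mean(Z) = (3 + 3 + 8 + 7 + 5) / 5 = 26/5 = 5.2

Step 2 — sample covariance S[i,j] = (1/(n-1)) · Σ_k (x_{k,i} - mean_i) · (x_{k,j} - mean_j), with n-1 = 4.
  S[X,X] = ((0.4)·(0.4) + (0.4)·(0.4) + (1.4)·(1.4) + (-2.6)·(-2.6) + (0.4)·(0.4)) / 4 = 9.2/4 = 2.3
  S[X,Y] = ((0.4)·(1.6) + (0.4)·(-2.4) + (1.4)·(2.6) + (-2.6)·(0.6) + (0.4)·(-2.4)) / 4 = 0.8/4 = 0.2
  S[X,Z] = ((0.4)·(-2.2) + (0.4)·(-2.2) + (1.4)·(2.8) + (-2.6)·(1.8) + (0.4)·(-0.2)) / 4 = -2.6/4 = -0.65
  S[Y,Y] = ((1.6)·(1.6) + (-2.4)·(-2.4) + (2.6)·(2.6) + (0.6)·(0.6) + (-2.4)·(-2.4)) / 4 = 21.2/4 = 5.3
  S[Y,Z] = ((1.6)·(-2.2) + (-2.4)·(-2.2) + (2.6)·(2.8) + (0.6)·(1.8) + (-2.4)·(-0.2)) / 4 = 10.6/4 = 2.65
  S[Z,Z] = ((-2.2)·(-2.2) + (-2.2)·(-2.2) + (2.8)·(2.8) + (1.8)·(1.8) + (-0.2)·(-0.2)) / 4 = 20.8/4 = 5.2

S is symmetric (S[j,i] = S[i,j]). Assembling:

S = [[2.3, 0.2, -0.65],
 [0.2, 5.3, 2.65],
 [-0.65, 2.65, 5.2]]


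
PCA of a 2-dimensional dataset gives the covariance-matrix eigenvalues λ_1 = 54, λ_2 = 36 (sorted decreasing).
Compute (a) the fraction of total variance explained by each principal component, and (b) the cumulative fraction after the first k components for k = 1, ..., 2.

Step 1 — total variance = trace(Sigma) = Σ λ_i = 54 + 36 = 90.

Step 2 — fraction explained by component i = λ_i / Σ λ:
  PC1: 54/90 = 0.6
  PC2: 36/90 = 0.4

Step 3 — cumulative fraction after k components = (λ_1 + ... + λ_k) / Σ λ:
  k = 1: 54/90 = 0.6
  k = 2: (54 + 36)/90 = 90/90 = 1

Summary (fraction, with percent):

explained: PC1 0.6 (60%), PC2 0.4 (40%);  cumulative: 0.6, 1


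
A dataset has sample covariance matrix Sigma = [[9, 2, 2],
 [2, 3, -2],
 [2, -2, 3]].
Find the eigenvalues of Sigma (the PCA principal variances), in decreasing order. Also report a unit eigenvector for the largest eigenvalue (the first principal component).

Step 1 — characteristic polynomial p(λ) = det(λI - Sigma) = λ³ - tr·λ² + c_1·λ - det, where tr = trace, c_1 = sum of the principal 2×2 minors, det = det(Sigma):
  tr = 9 + 3 + 3 = 15,
  c_1 = (9·3 - (2)²) + (9·3 - (2)²) + (3·3 - (-2)²) = 23 + 23 + 5 = 51,
  det = 9·(3·3 - (-2)²) - (2)·((2)·3 - (-2)·(2)) + (2)·((2)·(-2) - 3·(2)) = 9·(5) - (2)·(10) + (2)·(-10) = 5.
  So p(λ) = λ³ - 15λ² + 51λ - 5.
Step 2 — look for an integer root (rational root theorem: any rational root is an integer divisor of 5). Testing λ = 5:
  p(5) = 125 - 375 + 255 - 5 = 0  ✓
  Dividing out (λ - 5): p(λ) = (λ - 5)(λ² - 10λ + 1).
Step 3 — remaining eigenvalues from the quadratic λ² - 10λ + 1 = 0:
  Δ = 10² - 4·1 = 100 - 4 = 96,  λ = (10 ± √96)/2 = (10 ± 9.798)/2 ≈ 9.899 or 0.101.
  Sorted: λ_1 = 9.899,  λ_2 = 5,  λ_3 = 0.101  (check: sum = 15 = tr ✓).

Step 4 — unit eigenvector for λ_1 ≈ 9.899: v spans the null space of (Sigma - λ_1 I), whose rows are
  r_1 = (-0.899, 2, 2),  r_2 = (2, -6.899, -2),  r_3 = (2, -2, -6.899).
  v is orthogonal to every row, so take v ∝ r_1 × r_2 = ((2)·(-2) - (2)·(-6.899), (2)·(2) - (-0.899)·(-2), (-0.899)·(-6.899) - (2)·(2)) ≈ (9.798, 2.202, 2.202).
  Let u = (9.798, 2.202, 2.202).
  ||u|| = √((9.798)² + (2.202)² + (2.202)²) = √(105.698) ≈ 10.281,  v_1 = u/||u|| ≈ (0.953, 0.2142, 0.2142) (||v_1|| = 1).

λ_1 = 9.899,  λ_2 = 5,  λ_3 = 0.101;  v_1 ≈ (0.953, 0.2142, 0.2142)


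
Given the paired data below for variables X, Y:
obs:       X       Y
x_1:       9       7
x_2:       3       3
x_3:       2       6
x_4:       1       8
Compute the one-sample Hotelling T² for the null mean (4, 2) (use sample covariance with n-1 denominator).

Step 1 — sample mean vector:
  mean(X) = (9 + 3 + 2 + 1) / 4 = 15/4 = 3.75
  mean(Y) = (7 + 3 + 6 + 8) / 4 = 24/4 = 6
  x̄ = (3.75, 6),  deviation x̄ - mu_0 = (3.75, 6) - (4, 2) = (-0.25, 4).

Step 2 — sample covariance matrix, S[i,j] = (1/(n-1)) · Σ_k (x_{k,i} - mean_i) · (x_{k,j} - mean_j), divisor n-1 = 3:
  S[X,X] = ((5.25)·(5.25) + (-0.75)·(-0.75) + (-1.75)·(-1.75) + (-2.75)·(-2.75)) / 3 = 38.75/3 = 12.9167
  S[X,Y] = ((5.25)·(1) + (-0.75)·(-3) + (-1.75)·(0) + (-2.75)·(2)) / 3 = 2/3 = 0.6667
  S[Y,Y] = ((1)·(1) + (-3)·(-3) + (0)·(0) + (2)·(2)) / 3 = 14/3 = 4.6667
  S = [[12.9167, 0.6667],
 [0.6667, 4.6667]].

Step 3 — invert S. det(S) = 12.9167·4.6667 - (0.6667)² = 59.8333.
  S^{-1} = (1/det) · [[d, -b], [-b, a]] = [[0.078, -0.0111],
 [-0.0111, 0.2159]].

Step 4 — quadratic form (x̄ - mu_0)^T · S^{-1} · (x̄ - mu_0):
  S^{-1} · (x̄ - mu_0) = (-0.0641, 0.8663),
  (x̄ - mu_0)^T · [...] = (-0.25)·(-0.0641) + (4)·(0.8663) = 3.4812.

Step 5 — scale by n: T² = 4 · 3.4812 = 13.9248.

T² ≈ 13.9248


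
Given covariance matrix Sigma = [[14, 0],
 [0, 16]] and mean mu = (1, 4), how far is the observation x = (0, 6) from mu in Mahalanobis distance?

Step 1 — centre the observation: (x - mu) = (-1, 2).

Step 2 — invert Sigma. det(Sigma) = 14·16 - (0)² = 224.
  Sigma^{-1} = (1/det) · [[d, -b], [-b, a]] = [[0.0714, 0],
 [0, 0.0625]].

Step 3 — form the quadratic (x - mu)^T · Sigma^{-1} · (x - mu):
  Sigma^{-1} · (x - mu) = (-0.0714, 0.125).
  (x - mu)^T · [Sigma^{-1} · (x - mu)] = (-1)·(-0.0714) + (2)·(0.125) = 0.3214.

Step 4 — take square root: d = √(0.3214) ≈ 0.5669.

d(x, mu) = √(0.3214) ≈ 0.5669


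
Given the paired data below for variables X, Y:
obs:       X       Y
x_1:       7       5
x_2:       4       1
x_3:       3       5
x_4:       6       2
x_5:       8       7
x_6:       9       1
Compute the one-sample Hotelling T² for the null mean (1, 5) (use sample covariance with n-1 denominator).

Step 1 — sample mean vector:
  mean(X) = (7 + 4 + 3 + 6 + 8 + 9) / 6 = 37/6 = 6.1667
  mean(Y) = (5 + 1 + 5 + 2 + 7 + 1) / 6 = 21/6 = 3.5
  x̄ = (6.1667, 3.5),  deviation x̄ - mu_0 = (6.1667, 3.5) - (1, 5) = (5.1667, -1.5).

Step 2 — sample covariance matrix, S[i,j] = (1/(n-1)) · Σ_k (x_{k,i} - mean_i) · (x_{k,j} - mean_j), divisor n-1 = 5:
  S[X,X] = ((0.8333)·(0.8333) + (-2.1667)·(-2.1667) + (-3.1667)·(-3.1667) + (-0.1667)·(-0.1667) + (1.8333)·(1.8333) + (2.8333)·(2.8333)) / 5 = 26.8333/5 = 5.3667
  S[X,Y] = ((0.8333)·(1.5) + (-2.1667)·(-2.5) + (-3.1667)·(1.5) + (-0.1667)·(-1.5) + (1.8333)·(3.5) + (2.8333)·(-2.5)) / 5 = 1.5/5 = 0.3
  S[Y,Y] = ((1.5)·(1.5) + (-2.5)·(-2.5) + (1.5)·(1.5) + (-1.5)·(-1.5) + (3.5)·(3.5) + (-2.5)·(-2.5)) / 5 = 31.5/5 = 6.3
  S = [[5.3667, 0.3],
 [0.3, 6.3]].

Step 3 — invert S. det(S) = 5.3667·6.3 - (0.3)² = 33.72.
  S^{-1} = (1/det) · [[d, -b], [-b, a]] = [[0.1868, -0.0089],
 [-0.0089, 0.1592]].

Step 4 — quadratic form (x̄ - mu_0)^T · S^{-1} · (x̄ - mu_0):
  S^{-1} · (x̄ - mu_0) = (0.9786, -0.2847),
  (x̄ - mu_0)^T · [...] = (5.1667)·(0.9786) + (-1.5)·(-0.2847) = 5.4834.

Step 5 — scale by n: T² = 6 · 5.4834 = 32.9004.

T² ≈ 32.9004


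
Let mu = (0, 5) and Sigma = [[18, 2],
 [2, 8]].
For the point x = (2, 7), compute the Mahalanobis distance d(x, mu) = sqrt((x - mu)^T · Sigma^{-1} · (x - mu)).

Step 1 — centre the observation: (x - mu) = (2, 2).

Step 2 — invert Sigma. det(Sigma) = 18·8 - (2)² = 140.
  Sigma^{-1} = (1/det) · [[d, -b], [-b, a]] = [[0.0571, -0.0143],
 [-0.0143, 0.1286]].

Step 3 — form the quadratic (x - mu)^T · Sigma^{-1} · (x - mu):
  Sigma^{-1} · (x - mu) = (0.0857, 0.2286).
  (x - mu)^T · [Sigma^{-1} · (x - mu)] = (2)·(0.0857) + (2)·(0.2286) = 0.6286.

Step 4 — take square root: d = √(0.6286) ≈ 0.7928.

d(x, mu) = √(0.6286) ≈ 0.7928


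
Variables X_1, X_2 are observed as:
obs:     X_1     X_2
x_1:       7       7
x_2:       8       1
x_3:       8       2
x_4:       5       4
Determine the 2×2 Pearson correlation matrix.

Step 1 — column means:
  mean(X_1) = (7 + 8 + 8 + 5) / 4 = 28/4 = 7
  mean(X_2) = (7 + 1 + 2 + 4) / 4 = 14/4 = 3.5

Step 2 — sample variances and covariances s[i,j] = (1/(n-1)) · Σ_k (x_{k,i} - mean_i) · (x_{k,j} - mean_j), with n-1 = 3:
  s[X_1,X_1] = ((0)·(0) + (1)·(1) + (1)·(1) + (-2)·(-2)) / 3 = 6/3 = 2
  s[X_1,X_2] = ((0)·(3.5) + (1)·(-2.5) + (1)·(-1.5) + (-2)·(0.5)) / 3 = -5/3 = -1.6667
  s[X_2,X_2] = ((3.5)·(3.5) + (-2.5)·(-2.5) + (-1.5)·(-1.5) + (0.5)·(0.5)) / 3 = 21/3 = 7
  Sample standard deviations s_i = √(s[i,i]):
  s(X_1) = √(2) = 1.4142
  s(X_2) = √(7) = 2.6458

Step 3 — r_{ij} = s_{ij} / (s_i · s_j):
  r[X_1,X_1] = 1 (diagonal).
  r[X_1,X_2] = -1.6667 / (1.4142 · 2.6458) = -1.6667 / 3.7417 = -0.4454
  r[X_2,X_2] = 1 (diagonal).

R is symmetric with unit diagonal. Assembling:

R = [[1, -0.4454],
 [-0.4454, 1]]


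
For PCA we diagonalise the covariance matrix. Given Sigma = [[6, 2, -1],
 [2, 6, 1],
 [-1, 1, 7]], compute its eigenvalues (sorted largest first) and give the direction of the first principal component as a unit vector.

Step 1 — characteristic polynomial p(λ) = det(λI - Sigma) = λ³ - tr·λ² + c_1·λ - det, where tr = trace, c_1 = sum of the principal 2×2 minors, det = det(Sigma):
  tr = 6 + 6 + 7 = 19,
  c_1 = (6·6 - (2)²) + (6·7 - (-1)²) + (6·7 - (1)²) = 32 + 41 + 41 = 114,
  det = 6·(6·7 - (1)²) - (2)·((2)·7 - (1)·(-1)) + (-1)·((2)·(1) - 6·(-1)) = 6·(41) - (2)·(15) + (-1)·(8) = 208.
  So p(λ) = λ³ - 19λ² + 114λ - 208.
Step 2 — look for an integer root (rational root theorem: any rational root is an integer divisor of 208). Testing λ = 8:
  p(8) = 512 - 1216 + 912 - 208 = 0  ✓
  Dividing out (λ - 8): p(λ) = (λ - 8)(λ² - 11λ + 26).
Step 3 — remaining eigenvalues from the quadratic λ² - 11λ + 26 = 0:
  Δ = 11² - 4·26 = 121 - 104 = 17,  λ = (11 ± √17)/2 = (11 ± 4.1231)/2 ≈ 7.5616 or 3.4384.
  Sorted: λ_1 = 8,  λ_2 = 7.5616,  λ_3 = 3.4384  (check: sum = 19 = tr ✓).

Step 4 — unit eigenvector for λ_1 = 8: v spans the null space of (Sigma - λ_1 I), whose rows are
  r_1 = (-2, 2, -1),  r_2 = (2, -2, 1),  r_3 = (-1, 1, -1).
  v is orthogonal to every row, so take v ∝ r_1 × r_3 = ((2)·(-1) - (-1)·(1), (-1)·(-1) - (-2)·(-1), (-2)·(1) - (2)·(-1)) = (-1, -1, 0).
  Rescale (multiply by -1 so the first nonzero entry is positive): u = (1, 1, 0).
  ||u|| = √((1)² + (1)² + (0)²) = √(2) ≈ 1.4142,  v_1 = u/||u|| ≈ (0.7071, 0.7071, 0) (||v_1|| = 1).

λ_1 = 8,  λ_2 = 7.5616,  λ_3 = 3.4384;  v_1 ≈ (0.7071, 0.7071, 0)


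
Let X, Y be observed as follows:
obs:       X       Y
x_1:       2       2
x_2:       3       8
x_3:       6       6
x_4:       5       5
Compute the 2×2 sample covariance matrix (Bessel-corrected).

Step 1 — column means:
  mean(X) = (2 + 3 + 6 + 5) / 4 = 16/4 = 4
  mean(Y) = (2 + 8 + 6 + 5) / 4 = 21/4 = 5.25

Step 2 — sample covariance S[i,j] = (1/(n-1)) · Σ_k (x_{k,i} - mean_i) · (x_{k,j} - mean_j), with n-1 = 3.
  S[X,X] = ((-2)·(-2) + (-1)·(-1) + (2)·(2) + (1)·(1)) / 3 = 10/3 = 3.3333
  S[X,Y] = ((-2)·(-3.25) + (-1)·(2.75) + (2)·(0.75) + (1)·(-0.25)) / 3 = 5/3 = 1.6667
  S[Y,Y] = ((-3.25)·(-3.25) + (2.75)·(2.75) + (0.75)·(0.75) + (-0.25)·(-0.25)) / 3 = 18.75/3 = 6.25

S is symmetric (S[j,i] = S[i,j]). Assembling:

S = [[3.3333, 1.6667],
 [1.6667, 6.25]]


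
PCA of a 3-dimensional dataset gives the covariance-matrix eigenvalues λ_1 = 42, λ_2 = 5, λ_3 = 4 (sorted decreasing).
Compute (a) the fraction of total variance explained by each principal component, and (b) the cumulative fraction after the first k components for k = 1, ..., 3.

Step 1 — total variance = trace(Sigma) = Σ λ_i = 42 + 5 + 4 = 51.

Step 2 — fraction explained by component i = λ_i / Σ λ:
  PC1: 42/51 = 0.8235
  PC2: 5/51 = 0.098
  PC3: 4/51 = 0.0784

Step 3 — cumulative fraction after k components = (λ_1 + ... + λ_k) / Σ λ:
  k = 1: 42/51 = 0.8235
  k = 2: (42 + 5)/51 = 47/51 = 0.9216
  k = 3: (42 + 5 + 4)/51 = 51/51 = 1

Summary (fraction, with percent):

explained: PC1 0.8235 (82.35%), PC2 0.098 (9.8%), PC3 0.0784 (7.84%);  cumulative: 0.8235, 0.9216, 1


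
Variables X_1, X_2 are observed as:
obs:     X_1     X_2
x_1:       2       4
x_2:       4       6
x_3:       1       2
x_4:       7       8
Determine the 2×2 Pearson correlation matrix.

Step 1 — column means:
  mean(X_1) = (2 + 4 + 1 + 7) / 4 = 14/4 = 3.5
  mean(X_2) = (4 + 6 + 2 + 8) / 4 = 20/4 = 5

Step 2 — sample variances and covariances s[i,j] = (1/(n-1)) · Σ_k (x_{k,i} - mean_i) · (x_{k,j} - mean_j), with n-1 = 3:
  s[X_1,X_1] = ((-1.5)·(-1.5) + (0.5)·(0.5) + (-2.5)·(-2.5) + (3.5)·(3.5)) / 3 = 21/3 = 7
  s[X_1,X_2] = ((-1.5)·(-1) + (0.5)·(1) + (-2.5)·(-3) + (3.5)·(3)) / 3 = 20/3 = 6.6667
  s[X_2,X_2] = ((-1)·(-1) + (1)·(1) + (-3)·(-3) + (3)·(3)) / 3 = 20/3 = 6.6667
  Sample standard deviations s_i = √(s[i,i]):
  s(X_1) = √(7) = 2.6458
  s(X_2) = √(6.6667) = 2.582

Step 3 — r_{ij} = s_{ij} / (s_i · s_j):
  r[X_1,X_1] = 1 (diagonal).
  r[X_1,X_2] = 6.6667 / (2.6458 · 2.582) = 6.6667 / 6.8313 = 0.9759
  r[X_2,X_2] = 1 (diagonal).

R is symmetric with unit diagonal. Assembling:

R = [[1, 0.9759],
 [0.9759, 1]]


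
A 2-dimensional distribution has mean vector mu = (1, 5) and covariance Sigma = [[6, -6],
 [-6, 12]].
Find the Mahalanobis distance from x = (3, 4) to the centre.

Step 1 — centre the observation: (x - mu) = (2, -1).

Step 2 — invert Sigma. det(Sigma) = 6·12 - (-6)² = 36.
  Sigma^{-1} = (1/det) · [[d, -b], [-b, a]] = [[0.3333, 0.1667],
 [0.1667, 0.1667]].

Step 3 — form the quadratic (x - mu)^T · Sigma^{-1} · (x - mu):
  Sigma^{-1} · (x - mu) = (0.5, 0.1667).
  (x - mu)^T · [Sigma^{-1} · (x - mu)] = (2)·(0.5) + (-1)·(0.1667) = 0.8333.

Step 4 — take square root: d = √(0.8333) ≈ 0.9129.

d(x, mu) = √(0.8333) ≈ 0.9129


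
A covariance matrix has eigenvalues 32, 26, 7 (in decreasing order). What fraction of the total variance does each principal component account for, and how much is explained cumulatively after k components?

Step 1 — total variance = trace(Sigma) = Σ λ_i = 32 + 26 + 7 = 65.

Step 2 — fraction explained by component i = λ_i / Σ λ:
  PC1: 32/65 = 0.4923
  PC2: 26/65 = 0.4
  PC3: 7/65 = 0.1077

Step 3 — cumulative fraction after k components = (λ_1 + ... + λ_k) / Σ λ:
  k = 1: 32/65 = 0.4923
  k = 2: (32 + 26)/65 = 58/65 = 0.8923
  k = 3: (32 + 26 + 7)/65 = 65/65 = 1

Summary (fraction, with percent):

explained: PC1 0.4923 (49.23%), PC2 0.4 (40%), PC3 0.1077 (10.77%);  cumulative: 0.4923, 0.8923, 1


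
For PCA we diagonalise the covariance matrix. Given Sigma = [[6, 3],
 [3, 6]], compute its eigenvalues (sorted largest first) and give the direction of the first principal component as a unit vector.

Step 1 — characteristic polynomial of 2×2 Sigma:
  det(Sigma - λI) = λ² - trace · λ + det = 0.
  trace = 6 + 6 = 12, det = 6·6 - (3)² = 27.
Step 2 — discriminant:
  Δ = trace² - 4·det = 144 - 108 = 36.
Step 3 — eigenvalues:
  λ = (trace ± √Δ)/2 = (12 ± 6)/2,
  λ_1 = 9,  λ_2 = 3.

Step 4 — unit eigenvector for λ_1: solve (Sigma - λ_1 I)v = 0. First row:
  (6 - 9)·v_x + (3)·v_y = 0, i.e. (-3)·v_x + (3)·v_y = 0,
  so v ∝ (b, λ_1 - a) = (3, 3) = u.
  ||u|| = √((3)² + (3)²) = √(18) ≈ 4.2426,
  v_1 = u/||u|| ≈ (0.7071, 0.7071) (||v_1|| = 1).

λ_1 = 9,  λ_2 = 3;  v_1 ≈ (0.7071, 0.7071)


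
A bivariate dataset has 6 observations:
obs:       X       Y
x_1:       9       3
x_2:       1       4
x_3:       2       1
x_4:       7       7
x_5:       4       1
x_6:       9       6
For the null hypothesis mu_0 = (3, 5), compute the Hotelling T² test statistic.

Step 1 — sample mean vector:
  mean(X) = (9 + 1 + 2 + 7 + 4 + 9) / 6 = 32/6 = 5.3333
  mean(Y) = (3 + 4 + 1 + 7 + 1 + 6) / 6 = 22/6 = 3.6667
  x̄ = (5.3333, 3.6667),  deviation x̄ - mu_0 = (5.3333, 3.6667) - (3, 5) = (2.3333, -1.3333).

Step 2 — sample covariance matrix, S[i,j] = (1/(n-1)) · Σ_k (x_{k,i} - mean_i) · (x_{k,j} - mean_j), divisor n-1 = 5:
  S[X,X] = ((3.6667)·(3.6667) + (-4.3333)·(-4.3333) + (-3.3333)·(-3.3333) + (1.6667)·(1.6667) + (-1.3333)·(-1.3333) + (3.6667)·(3.6667)) / 5 = 61.3333/5 = 12.2667
  S[X,Y] = ((3.6667)·(-0.6667) + (-4.3333)·(0.3333) + (-3.3333)·(-2.6667) + (1.6667)·(3.3333) + (-1.3333)·(-2.6667) + (3.6667)·(2.3333)) / 5 = 22.6667/5 = 4.5333
  S[Y,Y] = ((-0.6667)·(-0.6667) + (0.3333)·(0.3333) + (-2.6667)·(-2.6667) + (3.3333)·(3.3333) + (-2.6667)·(-2.6667) + (2.3333)·(2.3333)) / 5 = 31.3333/5 = 6.2667
  S = [[12.2667, 4.5333],
 [4.5333, 6.2667]].

Step 3 — invert S. det(S) = 12.2667·6.2667 - (4.5333)² = 56.32.
  S^{-1} = (1/det) · [[d, -b], [-b, a]] = [[0.1113, -0.0805],
 [-0.0805, 0.2178]].

Step 4 — quadratic form (x̄ - mu_0)^T · S^{-1} · (x̄ - mu_0):
  S^{-1} · (x̄ - mu_0) = (0.367, -0.4782),
  (x̄ - mu_0)^T · [...] = (2.3333)·(0.367) + (-1.3333)·(-0.4782) = 1.4938.

Step 5 — scale by n: T² = 6 · 1.4938 = 8.9631.

T² ≈ 8.9631


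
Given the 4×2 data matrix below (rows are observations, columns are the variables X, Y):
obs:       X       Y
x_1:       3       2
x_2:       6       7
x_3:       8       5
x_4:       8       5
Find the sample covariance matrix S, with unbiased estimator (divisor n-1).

Step 1 — column means:
  mean(X) = (3 + 6 + 8 + 8) / 4 = 25/4 = 6.25
  mean(Y) = (2 + 7 + 5 + 5) / 4 = 19/4 = 4.75

Step 2 — sample covariance S[i,j] = (1/(n-1)) · Σ_k (x_{k,i} - mean_i) · (x_{k,j} - mean_j), with n-1 = 3.
  S[X,X] = ((-3.25)·(-3.25) + (-0.25)·(-0.25) + (1.75)·(1.75) + (1.75)·(1.75)) / 3 = 16.75/3 = 5.5833
  S[X,Y] = ((-3.25)·(-2.75) + (-0.25)·(2.25) + (1.75)·(0.25) + (1.75)·(0.25)) / 3 = 9.25/3 = 3.0833
  S[Y,Y] = ((-2.75)·(-2.75) + (2.25)·(2.25) + (0.25)·(0.25) + (0.25)·(0.25)) / 3 = 12.75/3 = 4.25

S is symmetric (S[j,i] = S[i,j]). Assembling:

S = [[5.5833, 3.0833],
 [3.0833, 4.25]]


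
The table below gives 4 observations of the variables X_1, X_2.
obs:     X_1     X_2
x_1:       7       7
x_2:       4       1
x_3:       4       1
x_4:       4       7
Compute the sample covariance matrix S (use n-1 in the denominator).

Step 1 — column means:
  mean(X_1) = (7 + 4 + 4 + 4) / 4 = 19/4 = 4.75
  mean(X_2) = (7 + 1 + 1 + 7) / 4 = 16/4 = 4

Step 2 — sample covariance S[i,j] = (1/(n-1)) · Σ_k (x_{k,i} - mean_i) · (x_{k,j} - mean_j), with n-1 = 3.
  S[X_1,X_1] = ((2.25)·(2.25) + (-0.75)·(-0.75) + (-0.75)·(-0.75) + (-0.75)·(-0.75)) / 3 = 6.75/3 = 2.25
  S[X_1,X_2] = ((2.25)·(3) + (-0.75)·(-3) + (-0.75)·(-3) + (-0.75)·(3)) / 3 = 9/3 = 3
  S[X_2,X_2] = ((3)·(3) + (-3)·(-3) + (-3)·(-3) + (3)·(3)) / 3 = 36/3 = 12

S is symmetric (S[j,i] = S[i,j]). Assembling:

S = [[2.25, 3],
 [3, 12]]


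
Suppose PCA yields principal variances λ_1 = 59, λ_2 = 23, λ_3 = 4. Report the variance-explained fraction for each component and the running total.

Step 1 — total variance = trace(Sigma) = Σ λ_i = 59 + 23 + 4 = 86.

Step 2 — fraction explained by component i = λ_i / Σ λ:
  PC1: 59/86 = 0.686
  PC2: 23/86 = 0.2674
  PC3: 4/86 = 0.0465

Step 3 — cumulative fraction after k components = (λ_1 + ... + λ_k) / Σ λ:
  k = 1: 59/86 = 0.686
  k = 2: (59 + 23)/86 = 82/86 = 0.9535
  k = 3: (59 + 23 + 4)/86 = 86/86 = 1

Summary (fraction, with percent):

explained: PC1 0.686 (68.6%), PC2 0.2674 (26.74%), PC3 0.0465 (4.65%);  cumulative: 0.686, 0.9535, 1


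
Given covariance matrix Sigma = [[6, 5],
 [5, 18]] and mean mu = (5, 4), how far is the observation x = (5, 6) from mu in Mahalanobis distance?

Step 1 — centre the observation: (x - mu) = (0, 2).

Step 2 — invert Sigma. det(Sigma) = 6·18 - (5)² = 83.
  Sigma^{-1} = (1/det) · [[d, -b], [-b, a]] = [[0.2169, -0.0602],
 [-0.0602, 0.0723]].

Step 3 — form the quadratic (x - mu)^T · Sigma^{-1} · (x - mu):
  Sigma^{-1} · (x - mu) = (-0.1205, 0.1446).
  (x - mu)^T · [Sigma^{-1} · (x - mu)] = (0)·(-0.1205) + (2)·(0.1446) = 0.2892.

Step 4 — take square root: d = √(0.2892) ≈ 0.5377.

d(x, mu) = √(0.2892) ≈ 0.5377


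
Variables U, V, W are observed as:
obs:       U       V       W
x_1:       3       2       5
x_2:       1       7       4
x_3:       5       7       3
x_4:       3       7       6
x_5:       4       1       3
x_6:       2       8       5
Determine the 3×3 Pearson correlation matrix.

Step 1 — column means:
  mean(U) = (3 + 1 + 5 + 3 + 4 + 2) / 6 = 18/6 = 3
  mean(V) = (2 + 7 + 7 + 7 + 1 + 8) / 6 = 32/6 = 5.3333
  mean(W) = (5 + 4 + 3 + 6 + 3 + 5) / 6 = 26/6 = 4.3333

Step 2 — sample variances and covariances s[i,j] = (1/(n-1)) · Σ_k (x_{k,i} - mean_i) · (x_{k,j} - mean_j), with n-1 = 5:
  s[U,U] = ((0)·(0) + (-2)·(-2) + (2)·(2) + (0)·(0) + (1)·(1) + (-1)·(-1)) / 5 = 10/5 = 2
  s[U,V] = ((0)·(-3.3333) + (-2)·(1.6667) + (2)·(1.6667) + (0)·(1.6667) + (1)·(-4.3333) + (-1)·(2.6667)) / 5 = -7/5 = -1.4
  s[U,W] = ((0)·(0.6667) + (-2)·(-0.3333) + (2)·(-1.3333) + (0)·(1.6667) + (1)·(-1.3333) + (-1)·(0.6667)) / 5 = -4/5 = -0.8
  s[V,V] = ((-3.3333)·(-3.3333) + (1.6667)·(1.6667) + (1.6667)·(1.6667) + (1.6667)·(1.6667) + (-4.3333)·(-4.3333) + (2.6667)·(2.6667)) / 5 = 45.3333/5 = 9.0667
  s[V,W] = ((-3.3333)·(0.6667) + (1.6667)·(-0.3333) + (1.6667)·(-1.3333) + (1.6667)·(1.6667) + (-4.3333)·(-1.3333) + (2.6667)·(0.6667)) / 5 = 5.3333/5 = 1.0667
  s[W,W] = ((0.6667)·(0.6667) + (-0.3333)·(-0.3333) + (-1.3333)·(-1.3333) + (1.6667)·(1.6667) + (-1.3333)·(-1.3333) + (0.6667)·(0.6667)) / 5 = 7.3333/5 = 1.4667
  Sample standard deviations s_i = √(s[i,i]):
  s(U) = √(2) = 1.4142
  s(V) = √(9.0667) = 3.0111
  s(W) = √(1.4667) = 1.2111

Step 3 — r_{ij} = s_{ij} / (s_i · s_j):
  r[U,U] = 1 (diagonal).
  r[U,V] = -1.4 / (1.4142 · 3.0111) = -1.4 / 4.2583 = -0.3288
  r[U,W] = -0.8 / (1.4142 · 1.2111) = -0.8 / 1.7127 = -0.4671
  r[V,V] = 1 (diagonal).
  r[V,W] = 1.0667 / (3.0111 · 1.2111) = 1.0667 / 3.6466 = 0.2925
  r[W,W] = 1 (diagonal).

R is symmetric with unit diagonal. Assembling:

R = [[1, -0.3288, -0.4671],
 [-0.3288, 1, 0.2925],
 [-0.4671, 0.2925, 1]]


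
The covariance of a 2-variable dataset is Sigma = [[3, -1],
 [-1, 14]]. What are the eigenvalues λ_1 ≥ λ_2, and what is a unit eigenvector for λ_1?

Step 1 — characteristic polynomial of 2×2 Sigma:
  det(Sigma - λI) = λ² - trace · λ + det = 0.
  trace = 3 + 14 = 17, det = 3·14 - (-1)² = 41.
Step 2 — discriminant:
  Δ = trace² - 4·det = 289 - 164 = 125.
Step 3 — eigenvalues:
  λ = (trace ± √Δ)/2 = (17 ± 11.1803)/2,
  λ_1 = 14.0902,  λ_2 = 2.9098.

Step 4 — unit eigenvector for λ_1: solve (Sigma - λ_1 I)v = 0. First row:
  (3 - 14.0902)·v_x + (-1)·v_y = 0, i.e. (-11.0902)·v_x + (-1)·v_y = 0,
  so v ∝ (b, λ_1 - a) = (-1, 11.0902); multiply by -1 so the first entry is positive: u = (1, -11.0902).
  ||u|| = √((1)² + (-11.0902)²) = √(123.9919) ≈ 11.1352,
  v_1 = u/||u|| ≈ (0.0898, -0.996) (||v_1|| = 1).

λ_1 = 14.0902,  λ_2 = 2.9098;  v_1 ≈ (0.0898, -0.996)


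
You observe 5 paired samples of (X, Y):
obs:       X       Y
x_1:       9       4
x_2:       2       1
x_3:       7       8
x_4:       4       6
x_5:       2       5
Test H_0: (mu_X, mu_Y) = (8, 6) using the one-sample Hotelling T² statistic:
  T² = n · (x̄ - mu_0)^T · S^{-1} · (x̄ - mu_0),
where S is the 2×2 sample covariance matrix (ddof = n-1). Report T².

Step 1 — sample mean vector:
  mean(X) = (9 + 2 + 7 + 4 + 2) / 5 = 24/5 = 4.8
  mean(Y) = (4 + 1 + 8 + 6 + 5) / 5 = 24/5 = 4.8
  x̄ = (4.8, 4.8),  deviation x̄ - mu_0 = (4.8, 4.8) - (8, 6) = (-3.2, -1.2).

Step 2 — sample covariance matrix, S[i,j] = (1/(n-1)) · Σ_k (x_{k,i} - mean_i) · (x_{k,j} - mean_j), divisor n-1 = 4:
  S[X,X] = ((4.2)·(4.2) + (-2.8)·(-2.8) + (2.2)·(2.2) + (-0.8)·(-0.8) + (-2.8)·(-2.8)) / 4 = 38.8/4 = 9.7
  S[X,Y] = ((4.2)·(-0.8) + (-2.8)·(-3.8) + (2.2)·(3.2) + (-0.8)·(1.2) + (-2.8)·(0.2)) / 4 = 12.8/4 = 3.2
  S[Y,Y] = ((-0.8)·(-0.8) + (-3.8)·(-3.8) + (3.2)·(3.2) + (1.2)·(1.2) + (0.2)·(0.2)) / 4 = 26.8/4 = 6.7
  S = [[9.7, 3.2],
 [3.2, 6.7]].

Step 3 — invert S. det(S) = 9.7·6.7 - (3.2)² = 54.75.
  S^{-1} = (1/det) · [[d, -b], [-b, a]] = [[0.1224, -0.0584],
 [-0.0584, 0.1772]].

Step 4 — quadratic form (x̄ - mu_0)^T · S^{-1} · (x̄ - mu_0):
  S^{-1} · (x̄ - mu_0) = (-0.3215, -0.0256),
  (x̄ - mu_0)^T · [...] = (-3.2)·(-0.3215) + (-1.2)·(-0.0256) = 1.0594.

Step 5 — scale by n: T² = 5 · 1.0594 = 5.2968.

T² ≈ 5.2968


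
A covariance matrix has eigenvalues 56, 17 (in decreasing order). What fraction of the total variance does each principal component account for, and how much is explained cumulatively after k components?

Step 1 — total variance = trace(Sigma) = Σ λ_i = 56 + 17 = 73.

Step 2 — fraction explained by component i = λ_i / Σ λ:
  PC1: 56/73 = 0.7671
  PC2: 17/73 = 0.2329

Step 3 — cumulative fraction after k components = (λ_1 + ... + λ_k) / Σ λ:
  k = 1: 56/73 = 0.7671
  k = 2: (56 + 17)/73 = 73/73 = 1

Summary (fraction, with percent):

explained: PC1 0.7671 (76.71%), PC2 0.2329 (23.29%);  cumulative: 0.7671, 1


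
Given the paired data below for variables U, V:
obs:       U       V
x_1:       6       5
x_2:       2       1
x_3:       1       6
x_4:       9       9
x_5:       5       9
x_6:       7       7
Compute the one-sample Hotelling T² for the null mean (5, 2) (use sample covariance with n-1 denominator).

Step 1 — sample mean vector:
  mean(U) = (6 + 2 + 1 + 9 + 5 + 7) / 6 = 30/6 = 5
  mean(V) = (5 + 1 + 6 + 9 + 9 + 7) / 6 = 37/6 = 6.1667
  x̄ = (5, 6.1667),  deviation x̄ - mu_0 = (5, 6.1667) - (5, 2) = (0, 4.1667).

Step 2 — sample covariance matrix, S[i,j] = (1/(n-1)) · Σ_k (x_{k,i} - mean_i) · (x_{k,j} - mean_j), divisor n-1 = 5:
  S[U,U] = ((1)·(1) + (-3)·(-3) + (-4)·(-4) + (4)·(4) + (0)·(0) + (2)·(2)) / 5 = 46/5 = 9.2
  S[U,V] = ((1)·(-1.1667) + (-3)·(-5.1667) + (-4)·(-0.1667) + (4)·(2.8333) + (0)·(2.8333) + (2)·(0.8333)) / 5 = 28/5 = 5.6
  S[V,V] = ((-1.1667)·(-1.1667) + (-5.1667)·(-5.1667) + (-0.1667)·(-0.1667) + (2.8333)·(2.8333) + (2.8333)·(2.8333) + (0.8333)·(0.8333)) / 5 = 44.8333/5 = 8.9667
  S = [[9.2, 5.6],
 [5.6, 8.9667]].

Step 3 — invert S. det(S) = 9.2·8.9667 - (5.6)² = 51.1333.
  S^{-1} = (1/det) · [[d, -b], [-b, a]] = [[0.1754, -0.1095],
 [-0.1095, 0.1799]].

Step 4 — quadratic form (x̄ - mu_0)^T · S^{-1} · (x̄ - mu_0):
  S^{-1} · (x̄ - mu_0) = (-0.4563, 0.7497),
  (x̄ - mu_0)^T · [...] = (0)·(-0.4563) + (4.1667)·(0.7497) = 3.1236.

Step 5 — scale by n: T² = 6 · 3.1236 = 18.7419.

T² ≈ 18.7419


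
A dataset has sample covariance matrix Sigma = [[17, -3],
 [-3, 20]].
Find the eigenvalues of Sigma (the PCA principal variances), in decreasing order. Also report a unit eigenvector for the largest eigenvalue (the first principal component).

Step 1 — characteristic polynomial of 2×2 Sigma:
  det(Sigma - λI) = λ² - trace · λ + det = 0.
  trace = 17 + 20 = 37, det = 17·20 - (-3)² = 331.
Step 2 — discriminant:
  Δ = trace² - 4·det = 1369 - 1324 = 45.
Step 3 — eigenvalues:
  λ = (trace ± √Δ)/2 = (37 ± 6.7082)/2,
  λ_1 = 21.8541,  λ_2 = 15.1459.

Step 4 — unit eigenvector for λ_1: solve (Sigma - λ_1 I)v = 0. First row:
  (17 - 21.8541)·v_x + (-3)·v_y = 0, i.e. (-4.8541)·v_x + (-3)·v_y = 0,
  so v ∝ (b, λ_1 - a) = (-3, 4.8541); multiply by -1 so the first entry is positive: u = (3, -4.8541).
  ||u|| = √((3)² + (-4.8541)²) = √(32.5623) ≈ 5.7063,
  v_1 = u/||u|| ≈ (0.5257, -0.8507) (||v_1|| = 1).

λ_1 = 21.8541,  λ_2 = 15.1459;  v_1 ≈ (0.5257, -0.8507)


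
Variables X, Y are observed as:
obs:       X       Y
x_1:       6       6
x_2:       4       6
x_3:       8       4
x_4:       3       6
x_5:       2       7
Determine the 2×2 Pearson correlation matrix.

Step 1 — column means:
  mean(X) = (6 + 4 + 8 + 3 + 2) / 5 = 23/5 = 4.6
  mean(Y) = (6 + 6 + 4 + 6 + 7) / 5 = 29/5 = 5.8

Step 2 — sample variances and covariances s[i,j] = (1/(n-1)) · Σ_k (x_{k,i} - mean_i) · (x_{k,j} - mean_j), with n-1 = 4:
  s[X,X] = ((1.4)·(1.4) + (-0.6)·(-0.6) + (3.4)·(3.4) + (-1.6)·(-1.6) + (-2.6)·(-2.6)) / 4 = 23.2/4 = 5.8
  s[X,Y] = ((1.4)·(0.2) + (-0.6)·(0.2) + (3.4)·(-1.8) + (-1.6)·(0.2) + (-2.6)·(1.2)) / 4 = -9.4/4 = -2.35
  s[Y,Y] = ((0.2)·(0.2) + (0.2)·(0.2) + (-1.8)·(-1.8) + (0.2)·(0.2) + (1.2)·(1.2)) / 4 = 4.8/4 = 1.2
  Sample standard deviations s_i = √(s[i,i]):
  s(X) = √(5.8) = 2.4083
  s(Y) = √(1.2) = 1.0954

Step 3 — r_{ij} = s_{ij} / (s_i · s_j):
  r[X,X] = 1 (diagonal).
  r[X,Y] = -2.35 / (2.4083 · 1.0954) = -2.35 / 2.6382 = -0.8908
  r[Y,Y] = 1 (diagonal).

R is symmetric with unit diagonal. Assembling:

R = [[1, -0.8908],
 [-0.8908, 1]]


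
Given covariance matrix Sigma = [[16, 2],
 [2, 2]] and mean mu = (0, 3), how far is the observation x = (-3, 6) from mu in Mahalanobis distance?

Step 1 — centre the observation: (x - mu) = (-3, 3).

Step 2 — invert Sigma. det(Sigma) = 16·2 - (2)² = 28.
  Sigma^{-1} = (1/det) · [[d, -b], [-b, a]] = [[0.0714, -0.0714],
 [-0.0714, 0.5714]].

Step 3 — form the quadratic (x - mu)^T · Sigma^{-1} · (x - mu):
  Sigma^{-1} · (x - mu) = (-0.4286, 1.9286).
  (x - mu)^T · [Sigma^{-1} · (x - mu)] = (-3)·(-0.4286) + (3)·(1.9286) = 7.0714.

Step 4 — take square root: d = √(7.0714) ≈ 2.6592.

d(x, mu) = √(7.0714) ≈ 2.6592


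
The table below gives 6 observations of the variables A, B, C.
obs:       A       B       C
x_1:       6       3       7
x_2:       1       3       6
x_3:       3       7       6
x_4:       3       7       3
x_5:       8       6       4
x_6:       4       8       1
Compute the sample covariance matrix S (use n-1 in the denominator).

Step 1 — column means:
  mean(A) = (6 + 1 + 3 + 3 + 8 + 4) / 6 = 25/6 = 4.1667
  mean(B) = (3 + 3 + 7 + 7 + 6 + 8) / 6 = 34/6 = 5.6667
  mean(C) = (7 + 6 + 6 + 3 + 4 + 1) / 6 = 27/6 = 4.5

Step 2 — sample covariance S[i,j] = (1/(n-1)) · Σ_k (x_{k,i} - mean_i) · (x_{k,j} - mean_j), with n-1 = 5.
  S[A,A] = ((1.8333)·(1.8333) + (-3.1667)·(-3.1667) + (-1.1667)·(-1.1667) + (-1.1667)·(-1.1667) + (3.8333)·(3.8333) + (-0.1667)·(-0.1667)) / 5 = 30.8333/5 = 6.1667
  S[A,B] = ((1.8333)·(-2.6667) + (-3.1667)·(-2.6667) + (-1.1667)·(1.3333) + (-1.1667)·(1.3333) + (3.8333)·(0.3333) + (-0.1667)·(2.3333)) / 5 = 1.3333/5 = 0.2667
  S[A,C] = ((1.8333)·(2.5) + (-3.1667)·(1.5) + (-1.1667)·(1.5) + (-1.1667)·(-1.5) + (3.8333)·(-0.5) + (-0.1667)·(-3.5)) / 5 = -1.5/5 = -0.3
  S[B,B] = ((-2.6667)·(-2.6667) + (-2.6667)·(-2.6667) + (1.3333)·(1.3333) + (1.3333)·(1.3333) + (0.3333)·(0.3333) + (2.3333)·(2.3333)) / 5 = 23.3333/5 = 4.6667
  S[B,C] = ((-2.6667)·(2.5) + (-2.6667)·(1.5) + (1.3333)·(1.5) + (1.3333)·(-1.5) + (0.3333)·(-0.5) + (2.3333)·(-3.5)) / 5 = -19/5 = -3.8
  S[C,C] = ((2.5)·(2.5) + (1.5)·(1.5) + (1.5)·(1.5) + (-1.5)·(-1.5) + (-0.5)·(-0.5) + (-3.5)·(-3.5)) / 5 = 25.5/5 = 5.1

S is symmetric (S[j,i] = S[i,j]). Assembling:

S = [[6.1667, 0.2667, -0.3],
 [0.2667, 4.6667, -3.8],
 [-0.3, -3.8, 5.1]]


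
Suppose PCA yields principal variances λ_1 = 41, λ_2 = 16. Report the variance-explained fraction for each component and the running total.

Step 1 — total variance = trace(Sigma) = Σ λ_i = 41 + 16 = 57.

Step 2 — fraction explained by component i = λ_i / Σ λ:
  PC1: 41/57 = 0.7193
  PC2: 16/57 = 0.2807

Step 3 — cumulative fraction after k components = (λ_1 + ... + λ_k) / Σ λ:
  k = 1: 41/57 = 0.7193
  k = 2: (41 + 16)/57 = 57/57 = 1

Summary (fraction, with percent):

explained: PC1 0.7193 (71.93%), PC2 0.2807 (28.07%);  cumulative: 0.7193, 1


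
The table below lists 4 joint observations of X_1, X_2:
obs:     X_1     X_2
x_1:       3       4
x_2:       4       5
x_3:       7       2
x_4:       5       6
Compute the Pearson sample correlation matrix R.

Step 1 — column means:
  mean(X_1) = (3 + 4 + 7 + 5) / 4 = 19/4 = 4.75
  mean(X_2) = (4 + 5 + 2 + 6) / 4 = 17/4 = 4.25

Step 2 — sample variances and covariances s[i,j] = (1/(n-1)) · Σ_k (x_{k,i} - mean_i) · (x_{k,j} - mean_j), with n-1 = 3:
  s[X_1,X_1] = ((-1.75)·(-1.75) + (-0.75)·(-0.75) + (2.25)·(2.25) + (0.25)·(0.25)) / 3 = 8.75/3 = 2.9167
  s[X_1,X_2] = ((-1.75)·(-0.25) + (-0.75)·(0.75) + (2.25)·(-2.25) + (0.25)·(1.75)) / 3 = -4.75/3 = -1.5833
  s[X_2,X_2] = ((-0.25)·(-0.25) + (0.75)·(0.75) + (-2.25)·(-2.25) + (1.75)·(1.75)) / 3 = 8.75/3 = 2.9167
  Sample standard deviations s_i = √(s[i,i]):
  s(X_1) = √(2.9167) = 1.7078
  s(X_2) = √(2.9167) = 1.7078

Step 3 — r_{ij} = s_{ij} / (s_i · s_j):
  r[X_1,X_1] = 1 (diagonal).
  r[X_1,X_2] = -1.5833 / (1.7078 · 1.7078) = -1.5833 / 2.9167 = -0.5429
  r[X_2,X_2] = 1 (diagonal).

R is symmetric with unit diagonal. Assembling:

R = [[1, -0.5429],
 [-0.5429, 1]]


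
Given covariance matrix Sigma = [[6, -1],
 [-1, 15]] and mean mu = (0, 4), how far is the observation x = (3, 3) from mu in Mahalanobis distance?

Step 1 — centre the observation: (x - mu) = (3, -1).

Step 2 — invert Sigma. det(Sigma) = 6·15 - (-1)² = 89.
  Sigma^{-1} = (1/det) · [[d, -b], [-b, a]] = [[0.1685, 0.0112],
 [0.0112, 0.0674]].

Step 3 — form the quadratic (x - mu)^T · Sigma^{-1} · (x - mu):
  Sigma^{-1} · (x - mu) = (0.4944, -0.0337).
  (x - mu)^T · [Sigma^{-1} · (x - mu)] = (3)·(0.4944) + (-1)·(-0.0337) = 1.5169.

Step 4 — take square root: d = √(1.5169) ≈ 1.2316.

d(x, mu) = √(1.5169) ≈ 1.2316


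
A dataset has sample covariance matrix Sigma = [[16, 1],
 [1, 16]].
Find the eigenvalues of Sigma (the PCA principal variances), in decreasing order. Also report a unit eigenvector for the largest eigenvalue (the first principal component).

Step 1 — characteristic polynomial of 2×2 Sigma:
  det(Sigma - λI) = λ² - trace · λ + det = 0.
  trace = 16 + 16 = 32, det = 16·16 - (1)² = 255.
Step 2 — discriminant:
  Δ = trace² - 4·det = 1024 - 1020 = 4.
Step 3 — eigenvalues:
  λ = (trace ± √Δ)/2 = (32 ± 2)/2,
  λ_1 = 17,  λ_2 = 15.

Step 4 — unit eigenvector for λ_1: solve (Sigma - λ_1 I)v = 0. First row:
  (16 - 17)·v_x + (1)·v_y = 0, i.e. (-1)·v_x + (1)·v_y = 0,
  so v ∝ (b, λ_1 - a) = (1, 1) = u.
  ||u|| = √((1)² + (1)²) = √(2) ≈ 1.4142,
  v_1 = u/||u|| ≈ (0.7071, 0.7071) (||v_1|| = 1).

λ_1 = 17,  λ_2 = 15;  v_1 ≈ (0.7071, 0.7071)


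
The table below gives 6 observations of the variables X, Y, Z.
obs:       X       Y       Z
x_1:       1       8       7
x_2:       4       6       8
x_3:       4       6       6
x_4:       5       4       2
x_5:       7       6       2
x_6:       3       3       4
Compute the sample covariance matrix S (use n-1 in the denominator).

Step 1 — column means:
  mean(X) = (1 + 4 + 4 + 5 + 7 + 3) / 6 = 24/6 = 4
  mean(Y) = (8 + 6 + 6 + 4 + 6 + 3) / 6 = 33/6 = 5.5
  mean(Z) = (7 + 8 + 6 + 2 + 2 + 4) / 6 = 29/6 = 4.8333

Step 2 — sample covariance S[i,j] = (1/(n-1)) · Σ_k (x_{k,i} - mean_i) · (x_{k,j} - mean_j), with n-1 = 5.
  S[X,X] = ((-3)·(-3) + (0)·(0) + (0)·(0) + (1)·(1) + (3)·(3) + (-1)·(-1)) / 5 = 20/5 = 4
  S[X,Y] = ((-3)·(2.5) + (0)·(0.5) + (0)·(0.5) + (1)·(-1.5) + (3)·(0.5) + (-1)·(-2.5)) / 5 = -5/5 = -1
  S[X,Z] = ((-3)·(2.1667) + (0)·(3.1667) + (0)·(1.1667) + (1)·(-2.8333) + (3)·(-2.8333) + (-1)·(-0.8333)) / 5 = -17/5 = -3.4
  S[Y,Y] = ((2.5)·(2.5) + (0.5)·(0.5) + (0.5)·(0.5) + (-1.5)·(-1.5) + (0.5)·(0.5) + (-2.5)·(-2.5)) / 5 = 15.5/5 = 3.1
  S[Y,Z] = ((2.5)·(2.1667) + (0.5)·(3.1667) + (0.5)·(1.1667) + (-1.5)·(-2.8333) + (0.5)·(-2.8333) + (-2.5)·(-0.8333)) / 5 = 12.5/5 = 2.5
  S[Z,Z] = ((2.1667)·(2.1667) + (3.1667)·(3.1667) + (1.1667)·(1.1667) + (-2.8333)·(-2.8333) + (-2.8333)·(-2.8333) + (-0.8333)·(-0.8333)) / 5 = 32.8333/5 = 6.5667

S is symmetric (S[j,i] = S[i,j]). Assembling:

S = [[4, -1, -3.4],
 [-1, 3.1, 2.5],
 [-3.4, 2.5, 6.5667]]


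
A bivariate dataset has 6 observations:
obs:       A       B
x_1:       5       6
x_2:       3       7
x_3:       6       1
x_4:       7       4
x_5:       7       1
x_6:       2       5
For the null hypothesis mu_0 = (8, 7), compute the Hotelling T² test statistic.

Step 1 — sample mean vector:
  mean(A) = (5 + 3 + 6 + 7 + 7 + 2) / 6 = 30/6 = 5
  mean(B) = (6 + 7 + 1 + 4 + 1 + 5) / 6 = 24/6 = 4
  x̄ = (5, 4),  deviation x̄ - mu_0 = (5, 4) - (8, 7) = (-3, -3).

Step 2 — sample covariance matrix, S[i,j] = (1/(n-1)) · Σ_k (x_{k,i} - mean_i) · (x_{k,j} - mean_j), divisor n-1 = 5:
  S[A,A] = ((0)·(0) + (-2)·(-2) + (1)·(1) + (2)·(2) + (2)·(2) + (-3)·(-3)) / 5 = 22/5 = 4.4
  S[A,B] = ((0)·(2) + (-2)·(3) + (1)·(-3) + (2)·(0) + (2)·(-3) + (-3)·(1)) / 5 = -18/5 = -3.6
  S[B,B] = ((2)·(2) + (3)·(3) + (-3)·(-3) + (0)·(0) + (-3)·(-3) + (1)·(1)) / 5 = 32/5 = 6.4
  S = [[4.4, -3.6],
 [-3.6, 6.4]].

Step 3 — invert S. det(S) = 4.4·6.4 - (-3.6)² = 15.2.
  S^{-1} = (1/det) · [[d, -b], [-b, a]] = [[0.4211, 0.2368],
 [0.2368, 0.2895]].

Step 4 — quadratic form (x̄ - mu_0)^T · S^{-1} · (x̄ - mu_0):
  S^{-1} · (x̄ - mu_0) = (-1.9737, -1.5789),
  (x̄ - mu_0)^T · [...] = (-3)·(-1.9737) + (-3)·(-1.5789) = 10.6579.

Step 5 — scale by n: T² = 6 · 10.6579 = 63.9474.

T² ≈ 63.9474


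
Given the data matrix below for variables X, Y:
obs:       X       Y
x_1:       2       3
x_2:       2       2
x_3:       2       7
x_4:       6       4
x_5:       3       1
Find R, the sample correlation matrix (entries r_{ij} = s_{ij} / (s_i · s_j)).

Step 1 — column means:
  mean(X) = (2 + 2 + 2 + 6 + 3) / 5 = 15/5 = 3
  mean(Y) = (3 + 2 + 7 + 4 + 1) / 5 = 17/5 = 3.4

Step 2 — sample variances and covariances s[i,j] = (1/(n-1)) · Σ_k (x_{k,i} - mean_i) · (x_{k,j} - mean_j), with n-1 = 4:
  s[X,X] = ((-1)·(-1) + (-1)·(-1) + (-1)·(-1) + (3)·(3) + (0)·(0)) / 4 = 12/4 = 3
  s[X,Y] = ((-1)·(-0.4) + (-1)·(-1.4) + (-1)·(3.6) + (3)·(0.6) + (0)·(-2.4)) / 4 = 0/4 = 0
  s[Y,Y] = ((-0.4)·(-0.4) + (-1.4)·(-1.4) + (3.6)·(3.6) + (0.6)·(0.6) + (-2.4)·(-2.4)) / 4 = 21.2/4 = 5.3
  Sample standard deviations s_i = √(s[i,i]):
  s(X) = √(3) = 1.7321
  s(Y) = √(5.3) = 2.3022

Step 3 — r_{ij} = s_{ij} / (s_i · s_j):
  r[X,X] = 1 (diagonal).
  r[X,Y] = 0 / (1.7321 · 2.3022) = 0 / 3.9875 = 0
  r[Y,Y] = 1 (diagonal).

R is symmetric with unit diagonal. Assembling:

R = [[1, 0],
 [0, 1]]
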